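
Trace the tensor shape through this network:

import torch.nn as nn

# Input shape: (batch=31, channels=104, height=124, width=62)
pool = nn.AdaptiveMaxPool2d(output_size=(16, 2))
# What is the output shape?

Input shape: (31, 104, 124, 62)
Output shape: (31, 104, 16, 2)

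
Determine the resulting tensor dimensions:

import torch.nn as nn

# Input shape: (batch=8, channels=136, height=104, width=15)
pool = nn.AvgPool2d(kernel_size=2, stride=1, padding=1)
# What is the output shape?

Input shape: (8, 136, 104, 15)
Output shape: (8, 136, 105, 16)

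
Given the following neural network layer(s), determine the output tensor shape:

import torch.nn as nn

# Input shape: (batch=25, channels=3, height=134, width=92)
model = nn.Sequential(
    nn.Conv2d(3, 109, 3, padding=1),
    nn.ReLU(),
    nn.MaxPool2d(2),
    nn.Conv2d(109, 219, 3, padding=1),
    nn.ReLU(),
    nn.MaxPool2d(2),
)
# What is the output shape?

Input shape: (25, 3, 134, 92)
  -> after first Conv2d: (25, 109, 134, 92)
  -> after first MaxPool2d: (25, 109, 67, 46)
  -> after second Conv2d: (25, 219, 67, 46)
Output shape: (25, 219, 33, 23)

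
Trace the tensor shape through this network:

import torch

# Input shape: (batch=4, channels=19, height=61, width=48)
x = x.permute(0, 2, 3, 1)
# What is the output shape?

Input shape: (4, 19, 61, 48)
Output shape: (4, 61, 48, 19)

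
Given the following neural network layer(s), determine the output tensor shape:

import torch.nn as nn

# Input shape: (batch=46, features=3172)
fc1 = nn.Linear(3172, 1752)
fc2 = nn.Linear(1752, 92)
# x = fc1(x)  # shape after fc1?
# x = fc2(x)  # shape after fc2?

Input shape: (46, 3172)
  -> after fc1: (46, 1752)
Output shape: (46, 92)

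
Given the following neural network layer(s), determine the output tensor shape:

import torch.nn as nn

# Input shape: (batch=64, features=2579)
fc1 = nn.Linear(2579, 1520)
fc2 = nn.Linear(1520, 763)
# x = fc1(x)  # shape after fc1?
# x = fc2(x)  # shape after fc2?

Input shape: (64, 2579)
  -> after fc1: (64, 1520)
Output shape: (64, 763)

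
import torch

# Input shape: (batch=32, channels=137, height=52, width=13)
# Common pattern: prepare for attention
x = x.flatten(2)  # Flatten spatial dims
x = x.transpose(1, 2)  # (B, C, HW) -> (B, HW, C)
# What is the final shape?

Input shape: (32, 137, 52, 13)
  -> after flatten(2): (32, 137, 676)
Output shape: (32, 676, 137)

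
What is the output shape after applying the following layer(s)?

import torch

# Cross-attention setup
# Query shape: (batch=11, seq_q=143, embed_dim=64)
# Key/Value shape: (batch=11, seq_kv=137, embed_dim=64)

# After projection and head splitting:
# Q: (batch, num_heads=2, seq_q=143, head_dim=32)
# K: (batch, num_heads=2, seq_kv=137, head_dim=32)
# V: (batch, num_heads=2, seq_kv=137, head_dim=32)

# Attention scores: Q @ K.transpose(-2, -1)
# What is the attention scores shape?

Input shape: (11, 143, 64)
Output shape: (11, 2, 143, 137)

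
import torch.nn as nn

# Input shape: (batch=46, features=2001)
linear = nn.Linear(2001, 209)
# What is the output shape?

Input shape: (46, 2001)
Output shape: (46, 209)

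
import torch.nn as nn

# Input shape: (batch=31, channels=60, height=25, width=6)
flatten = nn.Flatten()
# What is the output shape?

Input shape: (31, 60, 25, 6)
Output shape: (31, 9000)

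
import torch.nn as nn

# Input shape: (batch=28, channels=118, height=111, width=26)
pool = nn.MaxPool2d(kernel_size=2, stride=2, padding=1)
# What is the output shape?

Input shape: (28, 118, 111, 26)
Output shape: (28, 118, 56, 14)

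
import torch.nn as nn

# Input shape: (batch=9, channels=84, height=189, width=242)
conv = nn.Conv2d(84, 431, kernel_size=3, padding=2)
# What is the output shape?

Input shape: (9, 84, 189, 242)
Output shape: (9, 431, 191, 244)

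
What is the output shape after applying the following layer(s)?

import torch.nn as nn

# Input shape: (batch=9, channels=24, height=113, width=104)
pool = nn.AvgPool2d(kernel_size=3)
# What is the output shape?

Input shape: (9, 24, 113, 104)
Output shape: (9, 24, 37, 34)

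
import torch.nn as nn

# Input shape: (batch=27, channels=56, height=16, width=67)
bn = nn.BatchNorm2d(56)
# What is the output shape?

Input shape: (27, 56, 16, 67)
Output shape: (27, 56, 16, 67)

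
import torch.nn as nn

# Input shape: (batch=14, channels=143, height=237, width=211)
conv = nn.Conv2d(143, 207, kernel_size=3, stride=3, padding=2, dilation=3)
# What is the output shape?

Input shape: (14, 143, 237, 211)
Output shape: (14, 207, 79, 70)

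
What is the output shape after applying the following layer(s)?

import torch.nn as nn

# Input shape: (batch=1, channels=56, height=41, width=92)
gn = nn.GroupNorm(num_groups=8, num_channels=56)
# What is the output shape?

Input shape: (1, 56, 41, 92)
Output shape: (1, 56, 41, 92)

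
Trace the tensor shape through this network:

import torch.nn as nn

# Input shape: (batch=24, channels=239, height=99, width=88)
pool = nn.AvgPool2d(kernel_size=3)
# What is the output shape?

Input shape: (24, 239, 99, 88)
Output shape: (24, 239, 33, 29)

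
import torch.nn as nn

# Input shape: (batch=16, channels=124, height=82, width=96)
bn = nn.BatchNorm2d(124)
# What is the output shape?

Input shape: (16, 124, 82, 96)
Output shape: (16, 124, 82, 96)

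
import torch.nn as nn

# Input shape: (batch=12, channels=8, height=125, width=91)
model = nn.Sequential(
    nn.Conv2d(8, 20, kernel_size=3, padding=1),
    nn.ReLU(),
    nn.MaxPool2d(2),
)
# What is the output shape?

Input shape: (12, 8, 125, 91)
  -> after Conv2d: (12, 20, 125, 91)
  -> after ReLU: (12, 20, 125, 91)
Output shape: (12, 20, 62, 45)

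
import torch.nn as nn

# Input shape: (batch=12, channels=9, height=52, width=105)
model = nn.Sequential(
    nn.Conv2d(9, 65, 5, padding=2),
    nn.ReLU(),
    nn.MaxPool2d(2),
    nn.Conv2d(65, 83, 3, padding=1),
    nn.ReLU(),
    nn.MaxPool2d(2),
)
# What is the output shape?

Input shape: (12, 9, 52, 105)
  -> after first Conv2d: (12, 65, 52, 105)
  -> after first MaxPool2d: (12, 65, 26, 52)
  -> after second Conv2d: (12, 83, 26, 52)
Output shape: (12, 83, 13, 26)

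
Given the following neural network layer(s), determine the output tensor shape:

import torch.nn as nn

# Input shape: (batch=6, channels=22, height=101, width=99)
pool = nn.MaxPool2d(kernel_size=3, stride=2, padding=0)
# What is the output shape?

Input shape: (6, 22, 101, 99)
Output shape: (6, 22, 50, 49)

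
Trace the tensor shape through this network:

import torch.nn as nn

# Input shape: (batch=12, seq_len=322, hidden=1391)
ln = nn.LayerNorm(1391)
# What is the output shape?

Input shape: (12, 322, 1391)
Output shape: (12, 322, 1391)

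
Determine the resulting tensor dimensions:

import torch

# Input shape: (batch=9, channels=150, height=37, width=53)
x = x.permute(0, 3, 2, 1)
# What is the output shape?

Input shape: (9, 150, 37, 53)
Output shape: (9, 53, 37, 150)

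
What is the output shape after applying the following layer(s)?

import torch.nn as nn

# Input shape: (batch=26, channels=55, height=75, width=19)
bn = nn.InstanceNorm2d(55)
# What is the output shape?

Input shape: (26, 55, 75, 19)
Output shape: (26, 55, 75, 19)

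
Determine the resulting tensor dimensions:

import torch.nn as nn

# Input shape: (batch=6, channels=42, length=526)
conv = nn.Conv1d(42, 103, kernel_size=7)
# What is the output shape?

Input shape: (6, 42, 526)
Output shape: (6, 103, 520)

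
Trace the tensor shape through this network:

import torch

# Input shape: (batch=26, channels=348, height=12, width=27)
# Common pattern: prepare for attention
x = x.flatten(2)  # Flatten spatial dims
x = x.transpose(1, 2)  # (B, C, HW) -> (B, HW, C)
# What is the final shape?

Input shape: (26, 348, 12, 27)
  -> after flatten(2): (26, 348, 324)
Output shape: (26, 324, 348)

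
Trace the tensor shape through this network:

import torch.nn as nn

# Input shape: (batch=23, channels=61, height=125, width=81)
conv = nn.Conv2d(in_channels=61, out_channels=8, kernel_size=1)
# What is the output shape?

Input shape: (23, 61, 125, 81)
Output shape: (23, 8, 125, 81)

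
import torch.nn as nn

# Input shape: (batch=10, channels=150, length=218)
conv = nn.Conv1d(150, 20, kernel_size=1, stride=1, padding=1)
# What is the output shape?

Input shape: (10, 150, 218)
Output shape: (10, 20, 220)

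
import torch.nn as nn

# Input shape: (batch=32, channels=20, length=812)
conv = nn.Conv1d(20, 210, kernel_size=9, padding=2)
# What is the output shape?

Input shape: (32, 20, 812)
Output shape: (32, 210, 808)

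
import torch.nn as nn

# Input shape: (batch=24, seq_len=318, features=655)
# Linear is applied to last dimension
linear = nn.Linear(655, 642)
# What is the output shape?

Input shape: (24, 318, 655)
Output shape: (24, 318, 642)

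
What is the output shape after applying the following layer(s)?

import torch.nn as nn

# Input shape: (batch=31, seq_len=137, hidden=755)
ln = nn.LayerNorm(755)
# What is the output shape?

Input shape: (31, 137, 755)
Output shape: (31, 137, 755)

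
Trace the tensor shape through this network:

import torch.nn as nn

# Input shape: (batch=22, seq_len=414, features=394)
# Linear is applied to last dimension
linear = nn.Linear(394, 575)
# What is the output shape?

Input shape: (22, 414, 394)
Output shape: (22, 414, 575)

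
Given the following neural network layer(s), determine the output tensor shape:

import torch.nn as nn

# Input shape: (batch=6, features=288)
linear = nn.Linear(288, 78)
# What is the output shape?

Input shape: (6, 288)
Output shape: (6, 78)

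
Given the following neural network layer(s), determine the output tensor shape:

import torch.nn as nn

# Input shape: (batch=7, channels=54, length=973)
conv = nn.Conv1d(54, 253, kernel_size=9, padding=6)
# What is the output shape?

Input shape: (7, 54, 973)
Output shape: (7, 253, 977)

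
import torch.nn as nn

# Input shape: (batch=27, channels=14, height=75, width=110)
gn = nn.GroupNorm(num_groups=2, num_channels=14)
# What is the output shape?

Input shape: (27, 14, 75, 110)
Output shape: (27, 14, 75, 110)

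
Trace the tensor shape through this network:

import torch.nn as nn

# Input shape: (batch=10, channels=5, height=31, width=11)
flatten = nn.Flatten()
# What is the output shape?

Input shape: (10, 5, 31, 11)
Output shape: (10, 1705)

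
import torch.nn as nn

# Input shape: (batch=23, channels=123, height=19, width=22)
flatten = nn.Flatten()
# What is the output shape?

Input shape: (23, 123, 19, 22)
Output shape: (23, 51414)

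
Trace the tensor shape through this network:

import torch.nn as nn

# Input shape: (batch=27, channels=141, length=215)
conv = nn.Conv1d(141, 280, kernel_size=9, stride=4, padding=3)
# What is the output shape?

Input shape: (27, 141, 215)
Output shape: (27, 280, 54)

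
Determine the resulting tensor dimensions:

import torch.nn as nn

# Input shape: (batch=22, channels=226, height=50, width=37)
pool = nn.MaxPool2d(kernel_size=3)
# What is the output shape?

Input shape: (22, 226, 50, 37)
Output shape: (22, 226, 16, 12)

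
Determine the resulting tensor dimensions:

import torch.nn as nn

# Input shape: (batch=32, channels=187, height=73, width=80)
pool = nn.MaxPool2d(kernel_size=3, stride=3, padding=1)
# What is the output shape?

Input shape: (32, 187, 73, 80)
Output shape: (32, 187, 25, 27)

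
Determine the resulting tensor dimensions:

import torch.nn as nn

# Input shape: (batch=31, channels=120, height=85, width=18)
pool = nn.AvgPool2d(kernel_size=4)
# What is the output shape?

Input shape: (31, 120, 85, 18)
Output shape: (31, 120, 21, 4)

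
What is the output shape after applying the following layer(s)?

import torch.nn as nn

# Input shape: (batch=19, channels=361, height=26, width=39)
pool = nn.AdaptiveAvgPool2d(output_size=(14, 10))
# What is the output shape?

Input shape: (19, 361, 26, 39)
Output shape: (19, 361, 14, 10)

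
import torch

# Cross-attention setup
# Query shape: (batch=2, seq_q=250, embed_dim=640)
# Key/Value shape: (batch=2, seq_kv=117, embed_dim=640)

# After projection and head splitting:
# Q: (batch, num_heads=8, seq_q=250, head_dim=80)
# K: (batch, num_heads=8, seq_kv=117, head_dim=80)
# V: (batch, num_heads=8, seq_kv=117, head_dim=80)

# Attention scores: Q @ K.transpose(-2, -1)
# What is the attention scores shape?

Input shape: (2, 250, 640)
Output shape: (2, 8, 250, 117)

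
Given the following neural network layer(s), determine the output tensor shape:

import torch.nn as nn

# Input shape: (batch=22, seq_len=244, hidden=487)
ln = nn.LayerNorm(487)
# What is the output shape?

Input shape: (22, 244, 487)
Output shape: (22, 244, 487)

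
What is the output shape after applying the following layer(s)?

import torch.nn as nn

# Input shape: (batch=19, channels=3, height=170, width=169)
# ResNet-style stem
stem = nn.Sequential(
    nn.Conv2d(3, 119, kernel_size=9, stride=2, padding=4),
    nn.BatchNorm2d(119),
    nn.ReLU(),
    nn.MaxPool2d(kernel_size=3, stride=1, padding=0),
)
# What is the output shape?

Input shape: (19, 3, 170, 169)
  -> after Conv2d 9x9 stride=2: (19, 119, 85, 85)
Output shape: (19, 119, 83, 83)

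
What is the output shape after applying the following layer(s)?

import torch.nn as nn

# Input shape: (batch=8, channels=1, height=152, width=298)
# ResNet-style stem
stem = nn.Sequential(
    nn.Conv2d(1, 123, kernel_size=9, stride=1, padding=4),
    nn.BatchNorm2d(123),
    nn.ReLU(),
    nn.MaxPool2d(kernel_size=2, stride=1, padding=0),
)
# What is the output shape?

Input shape: (8, 1, 152, 298)
  -> after Conv2d 9x9 stride=1: (8, 123, 152, 298)
Output shape: (8, 123, 151, 297)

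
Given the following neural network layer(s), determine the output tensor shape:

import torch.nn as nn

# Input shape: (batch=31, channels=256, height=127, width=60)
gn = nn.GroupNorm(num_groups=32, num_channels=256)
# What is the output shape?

Input shape: (31, 256, 127, 60)
Output shape: (31, 256, 127, 60)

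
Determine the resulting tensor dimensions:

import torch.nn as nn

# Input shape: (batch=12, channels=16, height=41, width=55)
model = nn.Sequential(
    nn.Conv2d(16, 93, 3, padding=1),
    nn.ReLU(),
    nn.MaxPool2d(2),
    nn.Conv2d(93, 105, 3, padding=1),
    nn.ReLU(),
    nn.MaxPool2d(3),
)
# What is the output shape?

Input shape: (12, 16, 41, 55)
  -> after first Conv2d: (12, 93, 41, 55)
  -> after first MaxPool2d: (12, 93, 20, 27)
  -> after second Conv2d: (12, 105, 20, 27)
Output shape: (12, 105, 6, 9)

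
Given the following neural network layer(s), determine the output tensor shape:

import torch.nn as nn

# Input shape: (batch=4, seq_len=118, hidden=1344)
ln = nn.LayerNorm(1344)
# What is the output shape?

Input shape: (4, 118, 1344)
Output shape: (4, 118, 1344)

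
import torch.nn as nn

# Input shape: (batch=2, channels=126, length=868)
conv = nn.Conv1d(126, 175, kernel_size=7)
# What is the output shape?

Input shape: (2, 126, 868)
Output shape: (2, 175, 862)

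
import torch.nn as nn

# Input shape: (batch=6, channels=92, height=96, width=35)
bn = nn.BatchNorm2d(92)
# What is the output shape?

Input shape: (6, 92, 96, 35)
Output shape: (6, 92, 96, 35)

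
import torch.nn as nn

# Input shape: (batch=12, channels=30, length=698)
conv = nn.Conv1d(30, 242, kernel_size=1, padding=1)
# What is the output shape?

Input shape: (12, 30, 698)
Output shape: (12, 242, 700)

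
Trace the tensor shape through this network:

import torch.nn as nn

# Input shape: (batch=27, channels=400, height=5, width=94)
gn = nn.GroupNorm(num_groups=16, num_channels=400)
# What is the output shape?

Input shape: (27, 400, 5, 94)
Output shape: (27, 400, 5, 94)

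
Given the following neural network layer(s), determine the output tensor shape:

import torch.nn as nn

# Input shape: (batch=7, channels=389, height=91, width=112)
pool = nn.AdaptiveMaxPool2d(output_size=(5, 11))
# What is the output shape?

Input shape: (7, 389, 91, 112)
Output shape: (7, 389, 5, 11)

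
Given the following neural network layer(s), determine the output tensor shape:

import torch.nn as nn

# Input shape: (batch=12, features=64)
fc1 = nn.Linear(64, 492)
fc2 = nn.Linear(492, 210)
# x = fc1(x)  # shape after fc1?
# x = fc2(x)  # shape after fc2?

Input shape: (12, 64)
  -> after fc1: (12, 492)
Output shape: (12, 210)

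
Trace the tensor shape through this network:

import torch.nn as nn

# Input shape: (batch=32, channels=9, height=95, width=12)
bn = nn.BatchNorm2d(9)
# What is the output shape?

Input shape: (32, 9, 95, 12)
Output shape: (32, 9, 95, 12)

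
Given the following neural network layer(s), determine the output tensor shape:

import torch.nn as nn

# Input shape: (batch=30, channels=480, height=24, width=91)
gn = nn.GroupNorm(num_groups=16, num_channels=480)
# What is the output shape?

Input shape: (30, 480, 24, 91)
Output shape: (30, 480, 24, 91)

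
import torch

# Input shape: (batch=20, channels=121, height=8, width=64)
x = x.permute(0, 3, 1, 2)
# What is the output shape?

Input shape: (20, 121, 8, 64)
Output shape: (20, 64, 121, 8)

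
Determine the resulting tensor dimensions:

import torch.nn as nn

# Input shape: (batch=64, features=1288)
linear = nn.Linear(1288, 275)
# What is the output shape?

Input shape: (64, 1288)
Output shape: (64, 275)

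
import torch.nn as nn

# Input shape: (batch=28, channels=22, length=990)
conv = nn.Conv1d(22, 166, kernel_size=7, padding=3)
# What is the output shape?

Input shape: (28, 22, 990)
Output shape: (28, 166, 990)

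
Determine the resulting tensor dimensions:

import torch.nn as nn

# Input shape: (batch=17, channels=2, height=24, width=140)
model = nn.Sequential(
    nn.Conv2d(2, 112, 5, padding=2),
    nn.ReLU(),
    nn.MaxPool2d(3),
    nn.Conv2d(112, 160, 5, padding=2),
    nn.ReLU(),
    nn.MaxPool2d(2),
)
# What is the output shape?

Input shape: (17, 2, 24, 140)
  -> after first Conv2d: (17, 112, 24, 140)
  -> after first MaxPool2d: (17, 112, 8, 46)
  -> after second Conv2d: (17, 160, 8, 46)
Output shape: (17, 160, 4, 23)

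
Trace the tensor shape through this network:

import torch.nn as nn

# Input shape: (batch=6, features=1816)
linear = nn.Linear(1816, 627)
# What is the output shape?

Input shape: (6, 1816)
Output shape: (6, 627)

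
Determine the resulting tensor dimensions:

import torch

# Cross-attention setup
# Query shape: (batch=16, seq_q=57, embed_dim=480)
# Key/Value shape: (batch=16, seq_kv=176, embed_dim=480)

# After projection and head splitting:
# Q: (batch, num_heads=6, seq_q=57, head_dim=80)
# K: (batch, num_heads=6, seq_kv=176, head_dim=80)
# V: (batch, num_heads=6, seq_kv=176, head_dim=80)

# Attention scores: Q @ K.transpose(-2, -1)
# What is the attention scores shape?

Input shape: (16, 57, 480)
Output shape: (16, 6, 57, 176)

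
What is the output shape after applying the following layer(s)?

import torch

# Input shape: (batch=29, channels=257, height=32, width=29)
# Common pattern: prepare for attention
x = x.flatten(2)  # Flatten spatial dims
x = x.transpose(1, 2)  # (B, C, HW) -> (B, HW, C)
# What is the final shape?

Input shape: (29, 257, 32, 29)
  -> after flatten(2): (29, 257, 928)
Output shape: (29, 928, 257)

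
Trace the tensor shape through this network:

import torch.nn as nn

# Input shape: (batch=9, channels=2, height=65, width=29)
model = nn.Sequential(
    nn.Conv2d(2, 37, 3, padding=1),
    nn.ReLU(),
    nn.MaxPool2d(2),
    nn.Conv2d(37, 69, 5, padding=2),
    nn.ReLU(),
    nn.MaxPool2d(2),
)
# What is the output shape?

Input shape: (9, 2, 65, 29)
  -> after first Conv2d: (9, 37, 65, 29)
  -> after first MaxPool2d: (9, 37, 32, 14)
  -> after second Conv2d: (9, 69, 32, 14)
Output shape: (9, 69, 16, 7)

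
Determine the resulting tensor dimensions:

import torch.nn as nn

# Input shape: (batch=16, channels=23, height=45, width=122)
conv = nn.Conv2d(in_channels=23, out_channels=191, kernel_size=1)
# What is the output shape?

Input shape: (16, 23, 45, 122)
Output shape: (16, 191, 45, 122)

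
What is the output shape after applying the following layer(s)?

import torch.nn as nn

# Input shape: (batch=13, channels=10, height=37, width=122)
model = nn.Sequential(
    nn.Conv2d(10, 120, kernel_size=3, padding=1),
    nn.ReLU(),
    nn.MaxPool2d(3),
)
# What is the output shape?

Input shape: (13, 10, 37, 122)
  -> after Conv2d: (13, 120, 37, 122)
  -> after ReLU: (13, 120, 37, 122)
Output shape: (13, 120, 12, 40)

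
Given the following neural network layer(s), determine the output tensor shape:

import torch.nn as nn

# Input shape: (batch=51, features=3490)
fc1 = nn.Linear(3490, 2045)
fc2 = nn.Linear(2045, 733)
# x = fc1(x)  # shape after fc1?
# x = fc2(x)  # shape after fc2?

Input shape: (51, 3490)
  -> after fc1: (51, 2045)
Output shape: (51, 733)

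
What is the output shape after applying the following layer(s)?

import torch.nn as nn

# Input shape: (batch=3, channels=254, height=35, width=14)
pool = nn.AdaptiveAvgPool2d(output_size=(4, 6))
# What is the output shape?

Input shape: (3, 254, 35, 14)
Output shape: (3, 254, 4, 6)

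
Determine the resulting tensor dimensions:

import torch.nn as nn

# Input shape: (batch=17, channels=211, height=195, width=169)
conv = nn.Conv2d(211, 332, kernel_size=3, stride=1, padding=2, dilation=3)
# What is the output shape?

Input shape: (17, 211, 195, 169)
Output shape: (17, 332, 193, 167)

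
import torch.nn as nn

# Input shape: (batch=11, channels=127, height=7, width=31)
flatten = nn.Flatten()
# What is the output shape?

Input shape: (11, 127, 7, 31)
Output shape: (11, 27559)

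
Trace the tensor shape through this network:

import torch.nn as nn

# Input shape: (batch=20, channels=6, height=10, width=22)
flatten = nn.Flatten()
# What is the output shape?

Input shape: (20, 6, 10, 22)
Output shape: (20, 1320)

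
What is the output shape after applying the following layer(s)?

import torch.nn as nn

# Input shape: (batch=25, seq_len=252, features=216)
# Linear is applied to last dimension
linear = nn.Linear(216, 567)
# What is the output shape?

Input shape: (25, 252, 216)
Output shape: (25, 252, 567)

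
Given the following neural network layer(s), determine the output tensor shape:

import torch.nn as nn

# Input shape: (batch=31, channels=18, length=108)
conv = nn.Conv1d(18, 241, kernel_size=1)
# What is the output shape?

Input shape: (31, 18, 108)
Output shape: (31, 241, 108)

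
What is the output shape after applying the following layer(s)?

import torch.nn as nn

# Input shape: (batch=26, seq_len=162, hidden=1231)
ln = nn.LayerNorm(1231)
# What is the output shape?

Input shape: (26, 162, 1231)
Output shape: (26, 162, 1231)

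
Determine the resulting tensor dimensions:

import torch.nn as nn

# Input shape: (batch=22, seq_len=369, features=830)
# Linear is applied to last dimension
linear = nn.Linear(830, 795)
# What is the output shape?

Input shape: (22, 369, 830)
Output shape: (22, 369, 795)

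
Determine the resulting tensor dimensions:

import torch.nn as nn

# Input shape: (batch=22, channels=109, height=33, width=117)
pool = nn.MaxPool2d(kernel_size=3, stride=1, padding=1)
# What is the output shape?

Input shape: (22, 109, 33, 117)
Output shape: (22, 109, 33, 117)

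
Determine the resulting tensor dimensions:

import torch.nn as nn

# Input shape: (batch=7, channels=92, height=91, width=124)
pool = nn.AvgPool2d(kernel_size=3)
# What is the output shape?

Input shape: (7, 92, 91, 124)
Output shape: (7, 92, 30, 41)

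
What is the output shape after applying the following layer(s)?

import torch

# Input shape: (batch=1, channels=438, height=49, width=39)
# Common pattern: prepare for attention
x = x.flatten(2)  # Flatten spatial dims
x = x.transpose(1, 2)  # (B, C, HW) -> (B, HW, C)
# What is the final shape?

Input shape: (1, 438, 49, 39)
  -> after flatten(2): (1, 438, 1911)
Output shape: (1, 1911, 438)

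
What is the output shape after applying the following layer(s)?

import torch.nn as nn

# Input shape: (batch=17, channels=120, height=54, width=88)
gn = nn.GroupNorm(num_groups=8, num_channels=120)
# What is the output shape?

Input shape: (17, 120, 54, 88)
Output shape: (17, 120, 54, 88)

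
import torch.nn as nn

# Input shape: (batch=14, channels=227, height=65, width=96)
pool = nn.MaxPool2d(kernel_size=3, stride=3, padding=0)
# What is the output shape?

Input shape: (14, 227, 65, 96)
Output shape: (14, 227, 21, 32)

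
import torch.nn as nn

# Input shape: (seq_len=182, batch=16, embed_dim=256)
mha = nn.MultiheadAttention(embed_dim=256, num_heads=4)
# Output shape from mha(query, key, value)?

Input shape: (182, 16, 256)
Output shape: (182, 16, 256)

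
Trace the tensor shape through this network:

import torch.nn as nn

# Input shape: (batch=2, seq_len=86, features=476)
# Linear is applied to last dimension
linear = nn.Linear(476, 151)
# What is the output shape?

Input shape: (2, 86, 476)
Output shape: (2, 86, 151)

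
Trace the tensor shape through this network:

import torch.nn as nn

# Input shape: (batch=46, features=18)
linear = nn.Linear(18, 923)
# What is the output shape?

Input shape: (46, 18)
Output shape: (46, 923)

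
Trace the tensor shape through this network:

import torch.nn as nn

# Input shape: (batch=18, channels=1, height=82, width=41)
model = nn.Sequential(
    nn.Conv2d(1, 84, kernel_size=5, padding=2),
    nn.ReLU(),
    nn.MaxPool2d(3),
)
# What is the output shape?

Input shape: (18, 1, 82, 41)
  -> after Conv2d: (18, 84, 82, 41)
  -> after ReLU: (18, 84, 82, 41)
Output shape: (18, 84, 27, 13)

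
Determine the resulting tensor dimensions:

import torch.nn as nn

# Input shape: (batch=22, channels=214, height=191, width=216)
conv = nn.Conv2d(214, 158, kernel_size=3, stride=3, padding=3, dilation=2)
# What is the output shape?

Input shape: (22, 214, 191, 216)
Output shape: (22, 158, 65, 73)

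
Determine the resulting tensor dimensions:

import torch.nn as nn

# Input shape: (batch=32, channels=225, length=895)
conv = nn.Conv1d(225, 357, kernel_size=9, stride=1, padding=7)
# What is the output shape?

Input shape: (32, 225, 895)
Output shape: (32, 357, 901)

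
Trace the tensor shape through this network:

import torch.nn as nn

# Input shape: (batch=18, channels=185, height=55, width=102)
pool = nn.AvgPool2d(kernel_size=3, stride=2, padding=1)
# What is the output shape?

Input shape: (18, 185, 55, 102)
Output shape: (18, 185, 28, 51)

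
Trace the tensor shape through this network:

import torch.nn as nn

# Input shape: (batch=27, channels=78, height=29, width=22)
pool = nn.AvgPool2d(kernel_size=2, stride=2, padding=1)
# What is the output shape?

Input shape: (27, 78, 29, 22)
Output shape: (27, 78, 15, 12)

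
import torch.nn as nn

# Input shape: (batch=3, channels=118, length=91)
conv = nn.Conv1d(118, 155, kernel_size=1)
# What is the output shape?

Input shape: (3, 118, 91)
Output shape: (3, 155, 91)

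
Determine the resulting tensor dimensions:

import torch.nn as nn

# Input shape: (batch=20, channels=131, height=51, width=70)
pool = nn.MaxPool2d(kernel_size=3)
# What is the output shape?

Input shape: (20, 131, 51, 70)
Output shape: (20, 131, 17, 23)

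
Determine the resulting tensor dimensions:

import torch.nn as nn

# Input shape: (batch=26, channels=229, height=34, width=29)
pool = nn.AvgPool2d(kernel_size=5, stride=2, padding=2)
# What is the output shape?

Input shape: (26, 229, 34, 29)
Output shape: (26, 229, 17, 15)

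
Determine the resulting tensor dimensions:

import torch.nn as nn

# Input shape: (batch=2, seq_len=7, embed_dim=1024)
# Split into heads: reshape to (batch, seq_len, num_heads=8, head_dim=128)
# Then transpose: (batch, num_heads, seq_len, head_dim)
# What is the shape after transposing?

Input shape: (2, 7, 1024)
  -> after reshape: (2, 7, 8, 128)
Output shape: (2, 8, 7, 128)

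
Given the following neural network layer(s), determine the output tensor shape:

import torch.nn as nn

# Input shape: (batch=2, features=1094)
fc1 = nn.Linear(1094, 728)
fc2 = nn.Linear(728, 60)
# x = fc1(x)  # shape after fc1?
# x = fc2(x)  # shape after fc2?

Input shape: (2, 1094)
  -> after fc1: (2, 728)
Output shape: (2, 60)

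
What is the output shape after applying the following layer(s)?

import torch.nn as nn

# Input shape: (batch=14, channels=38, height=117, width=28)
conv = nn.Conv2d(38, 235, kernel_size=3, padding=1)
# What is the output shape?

Input shape: (14, 38, 117, 28)
Output shape: (14, 235, 117, 28)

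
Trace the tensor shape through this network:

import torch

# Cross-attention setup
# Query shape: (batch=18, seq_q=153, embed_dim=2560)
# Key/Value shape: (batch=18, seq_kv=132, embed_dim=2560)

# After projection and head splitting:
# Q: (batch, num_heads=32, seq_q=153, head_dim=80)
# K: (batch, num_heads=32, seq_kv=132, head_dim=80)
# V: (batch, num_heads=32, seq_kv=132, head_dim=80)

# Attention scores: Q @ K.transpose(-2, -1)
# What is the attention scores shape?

Input shape: (18, 153, 2560)
Output shape: (18, 32, 153, 132)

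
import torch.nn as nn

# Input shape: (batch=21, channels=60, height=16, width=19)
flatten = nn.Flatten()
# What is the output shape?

Input shape: (21, 60, 16, 19)
Output shape: (21, 18240)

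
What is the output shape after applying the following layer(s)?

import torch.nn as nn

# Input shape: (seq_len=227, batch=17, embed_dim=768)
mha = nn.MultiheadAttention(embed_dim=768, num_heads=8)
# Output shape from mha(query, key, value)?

Input shape: (227, 17, 768)
Output shape: (227, 17, 768)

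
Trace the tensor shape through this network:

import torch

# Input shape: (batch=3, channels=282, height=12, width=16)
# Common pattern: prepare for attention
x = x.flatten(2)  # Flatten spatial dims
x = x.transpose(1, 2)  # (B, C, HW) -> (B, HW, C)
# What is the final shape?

Input shape: (3, 282, 12, 16)
  -> after flatten(2): (3, 282, 192)
Output shape: (3, 192, 282)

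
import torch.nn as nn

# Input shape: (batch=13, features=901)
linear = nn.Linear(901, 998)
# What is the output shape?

Input shape: (13, 901)
Output shape: (13, 998)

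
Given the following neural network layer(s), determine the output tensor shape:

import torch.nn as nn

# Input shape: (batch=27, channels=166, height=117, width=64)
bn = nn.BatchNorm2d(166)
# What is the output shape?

Input shape: (27, 166, 117, 64)
Output shape: (27, 166, 117, 64)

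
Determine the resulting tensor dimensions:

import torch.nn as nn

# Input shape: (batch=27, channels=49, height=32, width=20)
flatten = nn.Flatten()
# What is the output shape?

Input shape: (27, 49, 32, 20)
Output shape: (27, 31360)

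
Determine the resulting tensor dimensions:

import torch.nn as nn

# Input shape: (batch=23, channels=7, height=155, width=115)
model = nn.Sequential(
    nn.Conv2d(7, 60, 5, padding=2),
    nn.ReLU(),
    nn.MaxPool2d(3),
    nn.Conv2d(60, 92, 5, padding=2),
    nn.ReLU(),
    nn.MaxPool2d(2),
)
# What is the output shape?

Input shape: (23, 7, 155, 115)
  -> after first Conv2d: (23, 60, 155, 115)
  -> after first MaxPool2d: (23, 60, 51, 38)
  -> after second Conv2d: (23, 92, 51, 38)
Output shape: (23, 92, 25, 19)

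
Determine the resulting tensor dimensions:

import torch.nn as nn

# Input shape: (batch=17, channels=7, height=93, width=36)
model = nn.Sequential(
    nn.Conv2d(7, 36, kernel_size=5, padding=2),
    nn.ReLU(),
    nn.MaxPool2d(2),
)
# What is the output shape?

Input shape: (17, 7, 93, 36)
  -> after Conv2d: (17, 36, 93, 36)
  -> after ReLU: (17, 36, 93, 36)
Output shape: (17, 36, 46, 18)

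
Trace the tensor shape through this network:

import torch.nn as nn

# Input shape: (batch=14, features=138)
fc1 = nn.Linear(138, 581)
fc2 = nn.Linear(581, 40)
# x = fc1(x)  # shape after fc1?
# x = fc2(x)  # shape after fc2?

Input shape: (14, 138)
  -> after fc1: (14, 581)
Output shape: (14, 40)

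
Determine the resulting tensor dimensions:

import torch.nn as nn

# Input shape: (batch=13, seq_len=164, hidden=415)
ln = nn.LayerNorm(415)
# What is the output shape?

Input shape: (13, 164, 415)
Output shape: (13, 164, 415)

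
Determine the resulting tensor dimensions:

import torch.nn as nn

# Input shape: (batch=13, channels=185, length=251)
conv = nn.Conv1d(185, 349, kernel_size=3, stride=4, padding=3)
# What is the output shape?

Input shape: (13, 185, 251)
Output shape: (13, 349, 64)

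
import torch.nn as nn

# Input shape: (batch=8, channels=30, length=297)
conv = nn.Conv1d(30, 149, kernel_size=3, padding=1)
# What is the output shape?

Input shape: (8, 30, 297)
Output shape: (8, 149, 297)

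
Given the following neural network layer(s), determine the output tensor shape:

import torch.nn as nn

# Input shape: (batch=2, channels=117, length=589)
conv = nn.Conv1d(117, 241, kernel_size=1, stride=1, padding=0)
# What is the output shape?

Input shape: (2, 117, 589)
Output shape: (2, 241, 589)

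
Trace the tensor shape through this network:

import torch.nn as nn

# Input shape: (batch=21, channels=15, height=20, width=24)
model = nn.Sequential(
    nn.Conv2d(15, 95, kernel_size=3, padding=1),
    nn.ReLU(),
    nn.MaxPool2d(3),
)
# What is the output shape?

Input shape: (21, 15, 20, 24)
  -> after Conv2d: (21, 95, 20, 24)
  -> after ReLU: (21, 95, 20, 24)
Output shape: (21, 95, 6, 8)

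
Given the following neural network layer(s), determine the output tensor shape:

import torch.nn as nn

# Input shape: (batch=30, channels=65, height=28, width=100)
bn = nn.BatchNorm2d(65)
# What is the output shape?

Input shape: (30, 65, 28, 100)
Output shape: (30, 65, 28, 100)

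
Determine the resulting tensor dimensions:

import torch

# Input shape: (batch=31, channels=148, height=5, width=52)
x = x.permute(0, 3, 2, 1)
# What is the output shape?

Input shape: (31, 148, 5, 52)
Output shape: (31, 52, 5, 148)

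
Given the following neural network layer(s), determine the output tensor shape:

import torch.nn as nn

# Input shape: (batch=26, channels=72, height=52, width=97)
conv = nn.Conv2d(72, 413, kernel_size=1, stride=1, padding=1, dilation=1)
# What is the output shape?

Input shape: (26, 72, 52, 97)
Output shape: (26, 413, 54, 99)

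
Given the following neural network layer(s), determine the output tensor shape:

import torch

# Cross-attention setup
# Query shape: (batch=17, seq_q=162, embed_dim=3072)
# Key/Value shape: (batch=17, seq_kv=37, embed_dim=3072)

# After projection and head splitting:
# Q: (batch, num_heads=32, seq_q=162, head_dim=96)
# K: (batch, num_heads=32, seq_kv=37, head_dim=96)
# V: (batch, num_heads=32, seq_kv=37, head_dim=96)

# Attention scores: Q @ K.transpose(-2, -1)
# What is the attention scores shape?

Input shape: (17, 162, 3072)
Output shape: (17, 32, 162, 37)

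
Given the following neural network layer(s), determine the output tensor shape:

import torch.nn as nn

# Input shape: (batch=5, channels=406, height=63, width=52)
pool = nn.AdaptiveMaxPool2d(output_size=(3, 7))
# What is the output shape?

Input shape: (5, 406, 63, 52)
Output shape: (5, 406, 3, 7)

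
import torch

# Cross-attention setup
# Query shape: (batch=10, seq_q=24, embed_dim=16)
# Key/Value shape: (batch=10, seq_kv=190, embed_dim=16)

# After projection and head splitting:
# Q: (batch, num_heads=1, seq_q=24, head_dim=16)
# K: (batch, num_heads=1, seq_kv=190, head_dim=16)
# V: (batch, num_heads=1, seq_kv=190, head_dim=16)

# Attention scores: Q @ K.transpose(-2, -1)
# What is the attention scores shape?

Input shape: (10, 24, 16)
Output shape: (10, 1, 24, 190)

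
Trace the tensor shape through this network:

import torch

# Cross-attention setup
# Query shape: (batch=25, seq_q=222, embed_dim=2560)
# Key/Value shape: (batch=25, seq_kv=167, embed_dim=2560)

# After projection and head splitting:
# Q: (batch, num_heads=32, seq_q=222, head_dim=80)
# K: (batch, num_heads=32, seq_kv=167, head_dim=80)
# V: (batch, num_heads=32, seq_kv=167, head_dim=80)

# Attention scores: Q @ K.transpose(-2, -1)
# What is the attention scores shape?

Input shape: (25, 222, 2560)
Output shape: (25, 32, 222, 167)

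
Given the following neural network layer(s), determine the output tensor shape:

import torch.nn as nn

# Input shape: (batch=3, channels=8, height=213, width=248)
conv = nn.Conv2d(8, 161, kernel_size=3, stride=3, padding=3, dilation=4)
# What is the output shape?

Input shape: (3, 8, 213, 248)
Output shape: (3, 161, 71, 82)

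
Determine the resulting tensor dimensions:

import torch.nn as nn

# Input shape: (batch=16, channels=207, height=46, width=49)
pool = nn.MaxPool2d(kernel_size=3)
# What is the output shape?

Input shape: (16, 207, 46, 49)
Output shape: (16, 207, 15, 16)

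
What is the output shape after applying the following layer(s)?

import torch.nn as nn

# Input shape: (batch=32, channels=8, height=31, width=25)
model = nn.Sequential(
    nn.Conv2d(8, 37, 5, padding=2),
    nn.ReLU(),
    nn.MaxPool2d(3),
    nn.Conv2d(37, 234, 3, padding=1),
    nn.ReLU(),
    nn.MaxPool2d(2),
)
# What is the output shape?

Input shape: (32, 8, 31, 25)
  -> after first Conv2d: (32, 37, 31, 25)
  -> after first MaxPool2d: (32, 37, 10, 8)
  -> after second Conv2d: (32, 234, 10, 8)
Output shape: (32, 234, 5, 4)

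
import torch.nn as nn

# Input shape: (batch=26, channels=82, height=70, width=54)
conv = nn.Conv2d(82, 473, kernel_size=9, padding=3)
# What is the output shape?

Input shape: (26, 82, 70, 54)
Output shape: (26, 473, 68, 52)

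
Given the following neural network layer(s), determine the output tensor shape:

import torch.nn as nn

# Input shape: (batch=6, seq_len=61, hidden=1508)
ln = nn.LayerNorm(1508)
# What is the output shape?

Input shape: (6, 61, 1508)
Output shape: (6, 61, 1508)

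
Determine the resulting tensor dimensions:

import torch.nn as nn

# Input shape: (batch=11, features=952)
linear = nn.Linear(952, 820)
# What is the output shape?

Input shape: (11, 952)
Output shape: (11, 820)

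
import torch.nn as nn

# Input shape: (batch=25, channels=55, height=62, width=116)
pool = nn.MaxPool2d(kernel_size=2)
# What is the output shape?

Input shape: (25, 55, 62, 116)
Output shape: (25, 55, 31, 58)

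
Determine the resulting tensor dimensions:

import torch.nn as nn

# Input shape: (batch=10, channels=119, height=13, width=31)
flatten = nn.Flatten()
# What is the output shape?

Input shape: (10, 119, 13, 31)
Output shape: (10, 47957)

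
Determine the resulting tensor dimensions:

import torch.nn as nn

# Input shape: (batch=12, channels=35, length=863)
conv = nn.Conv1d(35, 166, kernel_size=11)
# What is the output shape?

Input shape: (12, 35, 863)
Output shape: (12, 166, 853)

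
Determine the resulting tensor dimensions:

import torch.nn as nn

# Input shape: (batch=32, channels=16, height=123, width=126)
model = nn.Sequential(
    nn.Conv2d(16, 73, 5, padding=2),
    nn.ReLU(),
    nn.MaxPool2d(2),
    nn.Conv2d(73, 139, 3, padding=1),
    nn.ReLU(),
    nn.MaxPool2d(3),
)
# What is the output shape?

Input shape: (32, 16, 123, 126)
  -> after first Conv2d: (32, 73, 123, 126)
  -> after first MaxPool2d: (32, 73, 61, 63)
  -> after second Conv2d: (32, 139, 61, 63)
Output shape: (32, 139, 20, 21)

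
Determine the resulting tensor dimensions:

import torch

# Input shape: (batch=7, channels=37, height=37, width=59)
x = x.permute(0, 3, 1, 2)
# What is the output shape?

Input shape: (7, 37, 37, 59)
Output shape: (7, 59, 37, 37)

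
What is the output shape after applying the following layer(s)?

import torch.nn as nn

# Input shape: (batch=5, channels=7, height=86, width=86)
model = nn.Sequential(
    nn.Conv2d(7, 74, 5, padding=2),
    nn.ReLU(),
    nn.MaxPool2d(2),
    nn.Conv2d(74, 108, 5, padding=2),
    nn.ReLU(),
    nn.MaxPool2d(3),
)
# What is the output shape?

Input shape: (5, 7, 86, 86)
  -> after first Conv2d: (5, 74, 86, 86)
  -> after first MaxPool2d: (5, 74, 43, 43)
  -> after second Conv2d: (5, 108, 43, 43)
Output shape: (5, 108, 14, 14)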